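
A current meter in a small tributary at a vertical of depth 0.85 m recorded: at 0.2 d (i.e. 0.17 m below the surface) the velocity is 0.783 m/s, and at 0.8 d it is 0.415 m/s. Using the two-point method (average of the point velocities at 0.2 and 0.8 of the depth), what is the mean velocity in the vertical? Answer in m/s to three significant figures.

v̄ = (0.783 + 0.415) / 2 = 0.5990 m/s

0.599 m/s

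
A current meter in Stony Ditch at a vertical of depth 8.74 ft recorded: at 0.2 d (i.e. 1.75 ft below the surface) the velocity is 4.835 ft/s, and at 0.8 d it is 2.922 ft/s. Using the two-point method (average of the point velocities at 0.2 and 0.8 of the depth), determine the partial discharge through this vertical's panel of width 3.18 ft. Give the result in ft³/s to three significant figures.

v̄ = (4.835 + 2.922) / 2 = 3.879 ft/s
q = v̄ × d × w = 3.879 × 8.74 × 3.18 = 107.8 ft³/s

108 ft³/s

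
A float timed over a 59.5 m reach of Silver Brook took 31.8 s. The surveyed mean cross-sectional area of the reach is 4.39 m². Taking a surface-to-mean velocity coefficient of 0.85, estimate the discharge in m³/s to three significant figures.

6.98 m³/s

v_surface = L / t̄ = 59.5 / 31.8 = 1.871 m/s
v_mean = 0.85 × 1.871 = 1.590 m/s
Q = A × v_mean = 4.39 × 1.590 = 6.982 m³/s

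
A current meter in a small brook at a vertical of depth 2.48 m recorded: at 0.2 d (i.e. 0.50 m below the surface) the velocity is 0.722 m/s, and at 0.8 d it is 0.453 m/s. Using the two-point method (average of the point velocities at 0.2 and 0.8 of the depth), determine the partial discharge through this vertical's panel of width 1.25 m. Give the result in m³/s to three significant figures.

1.82 m³/s

v̄ = (0.722 + 0.453) / 2 = 0.5875 m/s
q = v̄ × d × w = 0.5875 × 2.48 × 1.25 = 1.821 m³/s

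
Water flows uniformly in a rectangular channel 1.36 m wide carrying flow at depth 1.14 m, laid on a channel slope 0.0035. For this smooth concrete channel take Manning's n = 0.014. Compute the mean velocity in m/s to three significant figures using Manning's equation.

2.39 m/s

A = b·y = 1.36 × 1.14 = 1.550 m²
P = b + 2y = 1.36 + 2×1.14 = 3.640 m
R = A/P = 1.550/3.640 = 0.4259 m
Q = (1/n)·A·R^(2/3)·S^(1/2) = (1/0.014) × 1.550 × 0.4259^(2/3) × 0.0035^(1/2) = 3.709 m³/s
V = Q/A = 3.709/1.550 = 2.392 m/s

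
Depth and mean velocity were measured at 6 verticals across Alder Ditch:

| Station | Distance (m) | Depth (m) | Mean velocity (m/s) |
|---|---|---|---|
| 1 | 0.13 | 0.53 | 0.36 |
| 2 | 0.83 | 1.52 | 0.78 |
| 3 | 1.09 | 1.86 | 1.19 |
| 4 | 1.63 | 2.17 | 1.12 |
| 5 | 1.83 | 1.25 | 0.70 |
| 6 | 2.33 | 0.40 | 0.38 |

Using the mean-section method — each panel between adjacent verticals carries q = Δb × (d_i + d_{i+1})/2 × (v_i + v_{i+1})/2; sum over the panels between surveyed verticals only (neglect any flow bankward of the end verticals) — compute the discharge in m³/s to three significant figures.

Panel 1-2: Δb = 0.7 m, d̄ = (0.53+1.52)/2 = 1.025, v̄ = (0.36+0.78)/2 = 0.57 → q = 0.7×1.025×0.57 = 0.4090 m³/s
Panel 2-3: Δb = 0.26 m, d̄ = (1.52+1.86)/2 = 1.69, v̄ = (0.78+1.19)/2 = 0.985 → q = 0.26×1.69×0.985 = 0.4328 m³/s
Panel 3-4: Δb = 0.54 m, d̄ = (1.86+2.17)/2 = 2.015, v̄ = (1.19+1.12)/2 = 1.155 → q = 0.54×2.015×1.155 = 1.257 m³/s
Panel 4-5: Δb = 0.2 m, d̄ = (2.17+1.25)/2 = 1.71, v̄ = (1.12+0.70)/2 = 0.91 → q = 0.2×1.71×0.91 = 0.3112 m³/s
Panel 5-6: Δb = 0.5 m, d̄ = (1.25+0.40)/2 = 0.825, v̄ = (0.70+0.38)/2 = 0.54 → q = 0.5×0.825×0.54 = 0.2228 m³/s
Q = Σ q = 2.633 m³/s

2.63 m³/s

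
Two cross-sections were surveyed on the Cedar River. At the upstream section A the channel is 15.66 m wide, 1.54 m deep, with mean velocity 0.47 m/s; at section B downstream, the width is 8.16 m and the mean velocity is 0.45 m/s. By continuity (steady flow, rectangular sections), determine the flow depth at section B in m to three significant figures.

Q = A₁V₁ = (15.66×1.54) × 0.47 = 11.33 m³/s
d₂ = Q/(b₂ V₂) = 11.33/(8.16×0.45) = 3.087 m

3.09 m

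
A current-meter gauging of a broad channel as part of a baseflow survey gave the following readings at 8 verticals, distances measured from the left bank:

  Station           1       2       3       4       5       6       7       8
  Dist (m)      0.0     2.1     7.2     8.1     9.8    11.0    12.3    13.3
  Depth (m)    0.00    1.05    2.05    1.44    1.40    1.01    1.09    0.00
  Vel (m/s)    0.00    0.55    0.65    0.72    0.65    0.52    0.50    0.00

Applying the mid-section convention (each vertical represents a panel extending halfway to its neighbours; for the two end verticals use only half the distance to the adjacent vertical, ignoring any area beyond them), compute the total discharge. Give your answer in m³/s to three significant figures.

w_2 = (7.2 − 0.0)/2 = 3.6 m; q_2 = 0.55 × 1.05 × 3.6 = 2.079 m³/s
w_3 = (8.1 − 2.1)/2 = 3 m; q_3 = 0.65 × 2.05 × 3 = 3.998 m³/s
w_4 = (9.8 − 7.2)/2 = 1.3 m; q_4 = 0.72 × 1.44 × 1.3 = 1.348 m³/s
w_5 = (11.0 − 8.1)/2 = 1.45 m; q_5 = 0.65 × 1.40 × 1.45 = 1.320 m³/s
w_6 = (12.3 − 9.8)/2 = 1.25 m; q_6 = 0.52 × 1.01 × 1.25 = 0.6565 m³/s
w_7 = (13.3 − 11.0)/2 = 1.15 m; q_7 = 0.50 × 1.09 × 1.15 = 0.6268 m³/s
Stations 1, 8 contribute zero (depth or velocity is 0).
Q = Σ qᵢ = 10.03 m³/s

10.0 m³/s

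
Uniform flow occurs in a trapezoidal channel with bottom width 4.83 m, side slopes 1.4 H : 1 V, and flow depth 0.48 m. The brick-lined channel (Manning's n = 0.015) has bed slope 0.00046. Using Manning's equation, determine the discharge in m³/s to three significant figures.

A = (b + z·y)·y = (4.83 + 1.4×0.48)×0.48 = 2.641 m²
P = b + 2y√(1+z²) = 4.83 + 2×0.48×√(1+1.4²) = 6.482 m
R = A/P = 2.641/6.482 = 0.4075 m
Q = (1/n)·A·R^(2/3)·S^(1/2) = (1/0.015) × 2.641 × 0.4075^(2/3) × 0.00046^(1/2) = 2.075 m³/s

2.08 m³/s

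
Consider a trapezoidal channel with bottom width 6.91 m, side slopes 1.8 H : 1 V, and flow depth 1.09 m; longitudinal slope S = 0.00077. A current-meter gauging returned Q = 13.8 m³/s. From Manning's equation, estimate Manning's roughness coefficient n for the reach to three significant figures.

A = (b + z·y)·y = (6.91 + 1.8×1.09)×1.09 = 9.670 m²
P = b + 2y√(1+z²) = 6.91 + 2×1.09×√(1+1.8²) = 11.40 m
R = A/P = 9.670/11.40 = 0.8484 m
n = (1/Q)·A·R^(2/3)·S^(1/2) = (1/13.8) × 9.670 × 0.8962 × 0.02775 = 0.01743

0.0174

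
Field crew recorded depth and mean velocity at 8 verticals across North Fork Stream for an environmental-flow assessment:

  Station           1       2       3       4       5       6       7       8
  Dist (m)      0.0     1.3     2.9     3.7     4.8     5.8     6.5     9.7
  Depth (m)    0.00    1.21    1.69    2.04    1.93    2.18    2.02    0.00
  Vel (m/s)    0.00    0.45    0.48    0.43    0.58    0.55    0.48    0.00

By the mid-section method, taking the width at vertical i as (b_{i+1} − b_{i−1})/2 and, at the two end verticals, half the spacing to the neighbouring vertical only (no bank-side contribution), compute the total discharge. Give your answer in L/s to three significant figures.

w_2 = (2.9 − 0.0)/2 = 1.45 m; q_2 = 0.45 × 1.21 × 1.45 = 0.7895 m³/s
w_3 = (3.7 − 1.3)/2 = 1.2 m; q_3 = 0.48 × 1.69 × 1.2 = 0.9734 m³/s
w_4 = (4.8 − 2.9)/2 = 0.95 m; q_4 = 0.43 × 2.04 × 0.95 = 0.8333 m³/s
w_5 = (5.8 − 3.7)/2 = 1.05 m; q_5 = 0.58 × 1.93 × 1.05 = 1.175 m³/s
w_6 = (6.5 − 4.8)/2 = 0.85 m; q_6 = 0.55 × 2.18 × 0.85 = 1.019 m³/s
w_7 = (9.7 − 5.8)/2 = 1.95 m; q_7 = 0.48 × 2.02 × 1.95 = 1.891 m³/s
Stations 1, 8 contribute zero (depth or velocity is 0).
Q = Σ qᵢ = 6.682 m³/s
= 6.682 × 1000 = 6682 L/s

6680 L/s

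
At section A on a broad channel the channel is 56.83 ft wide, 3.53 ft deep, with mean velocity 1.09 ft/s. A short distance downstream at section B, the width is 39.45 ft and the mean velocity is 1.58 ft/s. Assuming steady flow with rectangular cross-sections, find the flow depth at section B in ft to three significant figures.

Q = A₁V₁ = (56.83×3.53) × 1.09 = 218.7 ft³/s
d₂ = Q/(b₂ V₂) = 218.7/(39.45×1.58) = 3.508 ft

3.51 ft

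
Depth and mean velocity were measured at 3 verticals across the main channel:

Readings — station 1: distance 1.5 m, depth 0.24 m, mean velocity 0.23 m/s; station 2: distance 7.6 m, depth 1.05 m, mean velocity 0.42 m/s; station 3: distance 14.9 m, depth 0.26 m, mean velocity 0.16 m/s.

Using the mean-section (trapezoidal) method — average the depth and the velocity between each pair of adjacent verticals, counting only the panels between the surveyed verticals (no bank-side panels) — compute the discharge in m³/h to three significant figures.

9600 m³/h

Panel 1-2: Δb = 6.1 m, d̄ = (0.24+1.05)/2 = 0.645, v̄ = (0.23+0.42)/2 = 0.325 → q = 6.1×0.645×0.325 = 1.279 m³/s
Panel 2-3: Δb = 7.3 m, d̄ = (1.05+0.26)/2 = 0.655, v̄ = (0.42+0.16)/2 = 0.29 → q = 7.3×0.655×0.29 = 1.387 m³/s
Q = Σ q = 2.665 m³/s
= 2.665 × 3600 = 9595 m³/h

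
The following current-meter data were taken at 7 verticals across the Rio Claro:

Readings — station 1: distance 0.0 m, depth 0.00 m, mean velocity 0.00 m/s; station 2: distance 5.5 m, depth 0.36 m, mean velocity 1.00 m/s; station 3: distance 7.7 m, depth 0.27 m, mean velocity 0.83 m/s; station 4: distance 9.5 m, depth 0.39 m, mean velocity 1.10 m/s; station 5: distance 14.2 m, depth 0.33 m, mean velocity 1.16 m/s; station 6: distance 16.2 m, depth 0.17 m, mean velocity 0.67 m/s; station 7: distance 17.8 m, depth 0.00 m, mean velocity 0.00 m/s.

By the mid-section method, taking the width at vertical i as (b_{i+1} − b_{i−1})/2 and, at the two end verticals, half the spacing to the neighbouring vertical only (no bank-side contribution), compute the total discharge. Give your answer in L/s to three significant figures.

4720 L/s

w_2 = (7.7 − 0.0)/2 = 3.85 m; q_2 = 1.00 × 0.36 × 3.85 = 1.386 m³/s
w_3 = (9.5 − 5.5)/2 = 2 m; q_3 = 0.83 × 0.27 × 2 = 0.4482 m³/s
w_4 = (14.2 − 7.7)/2 = 3.25 m; q_4 = 1.10 × 0.39 × 3.25 = 1.394 m³/s
w_5 = (16.2 − 9.5)/2 = 3.35 m; q_5 = 1.16 × 0.33 × 3.35 = 1.282 m³/s
w_6 = (17.8 − 14.2)/2 = 1.8 m; q_6 = 0.67 × 0.17 × 1.8 = 0.2050 m³/s
Stations 1, 7 contribute zero (depth or velocity is 0).
Q = Σ qᵢ = 4.716 m³/s
= 4.716 × 1000 = 4716 L/s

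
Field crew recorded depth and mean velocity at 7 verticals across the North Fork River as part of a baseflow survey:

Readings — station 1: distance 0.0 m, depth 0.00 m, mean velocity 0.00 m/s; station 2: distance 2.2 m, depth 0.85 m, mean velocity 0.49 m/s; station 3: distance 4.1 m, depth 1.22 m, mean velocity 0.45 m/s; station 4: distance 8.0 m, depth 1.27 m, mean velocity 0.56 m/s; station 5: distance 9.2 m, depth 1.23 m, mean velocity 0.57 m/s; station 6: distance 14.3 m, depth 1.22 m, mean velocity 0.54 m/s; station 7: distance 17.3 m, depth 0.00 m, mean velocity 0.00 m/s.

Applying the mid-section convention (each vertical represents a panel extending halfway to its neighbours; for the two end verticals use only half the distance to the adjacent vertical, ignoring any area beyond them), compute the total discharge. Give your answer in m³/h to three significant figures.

w_2 = (4.1 − 0.0)/2 = 2.05 m; q_2 = 0.49 × 0.85 × 2.05 = 0.8538 m³/s
w_3 = (8.0 − 2.2)/2 = 2.9 m; q_3 = 0.45 × 1.22 × 2.9 = 1.592 m³/s
w_4 = (9.2 − 4.1)/2 = 2.55 m; q_4 = 0.56 × 1.27 × 2.55 = 1.814 m³/s
w_5 = (14.3 − 8.0)/2 = 3.15 m; q_5 = 0.57 × 1.23 × 3.15 = 2.208 m³/s
w_6 = (17.3 − 9.2)/2 = 4.05 m; q_6 = 0.54 × 1.22 × 4.05 = 2.668 m³/s
Stations 1, 7 contribute zero (depth or velocity is 0).
Q = Σ qᵢ = 9.136 m³/s
= 9.136 × 3600 = 32890 m³/h

32900 m³/h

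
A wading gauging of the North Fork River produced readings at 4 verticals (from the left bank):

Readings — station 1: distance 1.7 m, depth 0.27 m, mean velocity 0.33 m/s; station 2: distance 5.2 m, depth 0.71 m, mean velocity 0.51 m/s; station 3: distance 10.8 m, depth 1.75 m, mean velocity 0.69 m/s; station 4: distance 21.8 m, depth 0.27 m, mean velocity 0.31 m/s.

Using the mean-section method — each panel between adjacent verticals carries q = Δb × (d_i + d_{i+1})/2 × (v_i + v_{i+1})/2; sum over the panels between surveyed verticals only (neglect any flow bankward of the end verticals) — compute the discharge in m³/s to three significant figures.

10.4 m³/s

Panel 1-2: Δb = 3.5 m, d̄ = (0.27+0.71)/2 = 0.49, v̄ = (0.33+0.51)/2 = 0.42 → q = 3.5×0.49×0.42 = 0.7203 m³/s
Panel 2-3: Δb = 5.6 m, d̄ = (0.71+1.75)/2 = 1.23, v̄ = (0.51+0.69)/2 = 0.6 → q = 5.6×1.23×0.6 = 4.133 m³/s
Panel 3-4: Δb = 11 m, d̄ = (1.75+0.27)/2 = 1.01, v̄ = (0.69+0.31)/2 = 0.5 → q = 11×1.01×0.5 = 5.555 m³/s
Q = Σ q = 10.41 m³/s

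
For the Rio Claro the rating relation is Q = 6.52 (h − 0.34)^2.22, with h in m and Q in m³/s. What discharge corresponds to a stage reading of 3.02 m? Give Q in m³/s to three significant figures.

58.2 m³/s

Q = 6.52 × (3.02 − 0.34)^2.22 = 6.52 × 2.68^2.22 = 58.17 m³/s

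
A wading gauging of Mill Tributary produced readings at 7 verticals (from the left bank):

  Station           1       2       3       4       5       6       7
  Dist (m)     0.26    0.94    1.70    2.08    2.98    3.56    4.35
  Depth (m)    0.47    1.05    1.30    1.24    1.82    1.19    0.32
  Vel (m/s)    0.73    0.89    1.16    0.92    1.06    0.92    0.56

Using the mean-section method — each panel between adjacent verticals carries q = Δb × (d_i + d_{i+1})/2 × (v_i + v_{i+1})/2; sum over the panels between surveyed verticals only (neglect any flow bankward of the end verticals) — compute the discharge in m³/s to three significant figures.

Panel 1-2: Δb = 0.68 m, d̄ = (0.47+1.05)/2 = 0.76, v̄ = (0.73+0.89)/2 = 0.81 → q = 0.68×0.76×0.81 = 0.4186 m³/s
Panel 2-3: Δb = 0.76 m, d̄ = (1.05+1.30)/2 = 1.175, v̄ = (0.89+1.16)/2 = 1.025 → q = 0.76×1.175×1.025 = 0.9153 m³/s
Panel 3-4: Δb = 0.38 m, d̄ = (1.30+1.24)/2 = 1.27, v̄ = (1.16+0.92)/2 = 1.04 → q = 0.38×1.27×1.04 = 0.5019 m³/s
Panel 4-5: Δb = 0.9 m, d̄ = (1.24+1.82)/2 = 1.53, v̄ = (0.92+1.06)/2 = 0.99 → q = 0.9×1.53×0.99 = 1.363 m³/s
Panel 5-6: Δb = 0.58 m, d̄ = (1.82+1.19)/2 = 1.505, v̄ = (1.06+0.92)/2 = 0.99 → q = 0.58×1.505×0.99 = 0.8642 m³/s
Panel 6-7: Δb = 0.79 m, d̄ = (1.19+0.32)/2 = 0.755, v̄ = (0.92+0.56)/2 = 0.74 → q = 0.79×0.755×0.74 = 0.4414 m³/s
Q = Σ q = 4.505 m³/s

4.50 m³/s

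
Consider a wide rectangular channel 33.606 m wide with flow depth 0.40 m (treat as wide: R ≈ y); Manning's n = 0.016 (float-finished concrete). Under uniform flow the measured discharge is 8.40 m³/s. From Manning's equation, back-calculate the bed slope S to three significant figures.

A = b·y = 33.606 × 0.40 = 13.44 m²
Wide channel: R ≈ y = 0.40 m
S = (Q·n / (1·A·R^(2/3)))² = (8.40×0.016 / (1×13.44×0.5429))² = 0.0003392

0.000339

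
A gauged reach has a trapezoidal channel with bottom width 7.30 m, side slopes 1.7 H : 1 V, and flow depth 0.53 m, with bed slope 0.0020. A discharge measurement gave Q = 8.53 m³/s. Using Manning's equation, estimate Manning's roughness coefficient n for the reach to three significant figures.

0.0136

A = (b + z·y)·y = (7.30 + 1.7×0.53)×0.53 = 4.347 m²
P = b + 2y√(1+z²) = 7.30 + 2×0.53×√(1+1.7²) = 9.391 m
R = A/P = 4.347/9.391 = 0.4629 m
n = (1/Q)·A·R^(2/3)·S^(1/2) = (1/8.53) × 4.347 × 0.5984 × 0.04472 = 0.01364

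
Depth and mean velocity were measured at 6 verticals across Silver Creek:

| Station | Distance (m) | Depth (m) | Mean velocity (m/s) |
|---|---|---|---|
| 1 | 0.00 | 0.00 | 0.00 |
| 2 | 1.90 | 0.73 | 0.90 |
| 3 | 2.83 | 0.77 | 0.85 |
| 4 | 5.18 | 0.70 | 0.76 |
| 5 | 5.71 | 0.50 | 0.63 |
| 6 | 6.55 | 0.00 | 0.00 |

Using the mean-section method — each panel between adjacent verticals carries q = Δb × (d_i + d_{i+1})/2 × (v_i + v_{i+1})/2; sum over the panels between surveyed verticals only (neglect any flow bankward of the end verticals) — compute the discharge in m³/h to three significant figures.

Panel 1-2: Δb = 1.9 m, d̄ = (0.00+0.73)/2 = 0.365, v̄ = (0.00+0.90)/2 = 0.45 → q = 1.9×0.365×0.45 = 0.3121 m³/s
Panel 2-3: Δb = 0.93 m, d̄ = (0.73+0.77)/2 = 0.75, v̄ = (0.90+0.85)/2 = 0.875 → q = 0.93×0.75×0.875 = 0.6103 m³/s
Panel 3-4: Δb = 2.35 m, d̄ = (0.77+0.70)/2 = 0.735, v̄ = (0.85+0.76)/2 = 0.805 → q = 2.35×0.735×0.805 = 1.390 m³/s
Panel 4-5: Δb = 0.53 m, d̄ = (0.70+0.50)/2 = 0.6, v̄ = (0.76+0.63)/2 = 0.695 → q = 0.53×0.6×0.695 = 0.2210 m³/s
Panel 5-6: Δb = 0.84 m, d̄ = (0.50+0.00)/2 = 0.25, v̄ = (0.63+0.00)/2 = 0.315 → q = 0.84×0.25×0.315 = 0.06615 m³/s
Q = Σ q = 2.600 m³/s
= 2.600 × 3600 = 9360 m³/h

9360 m³/h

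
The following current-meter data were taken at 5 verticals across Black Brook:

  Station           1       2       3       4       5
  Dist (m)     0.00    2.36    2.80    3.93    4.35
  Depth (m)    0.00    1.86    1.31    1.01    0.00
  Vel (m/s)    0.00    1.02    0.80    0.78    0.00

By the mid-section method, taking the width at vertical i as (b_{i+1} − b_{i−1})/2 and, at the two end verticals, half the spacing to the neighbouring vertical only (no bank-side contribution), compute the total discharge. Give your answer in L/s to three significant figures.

4090 L/s

w_2 = (2.80 − 0.00)/2 = 1.4 m; q_2 = 1.02 × 1.86 × 1.4 = 2.656 m³/s
w_3 = (3.93 − 2.36)/2 = 0.785 m; q_3 = 0.80 × 1.31 × 0.785 = 0.8227 m³/s
w_4 = (4.35 − 2.80)/2 = 0.775 m; q_4 = 0.78 × 1.01 × 0.775 = 0.6105 m³/s
Stations 1, 5 contribute zero (depth or velocity is 0).
Q = Σ qᵢ = 4.089 m³/s
= 4.089 × 1000 = 4089 L/s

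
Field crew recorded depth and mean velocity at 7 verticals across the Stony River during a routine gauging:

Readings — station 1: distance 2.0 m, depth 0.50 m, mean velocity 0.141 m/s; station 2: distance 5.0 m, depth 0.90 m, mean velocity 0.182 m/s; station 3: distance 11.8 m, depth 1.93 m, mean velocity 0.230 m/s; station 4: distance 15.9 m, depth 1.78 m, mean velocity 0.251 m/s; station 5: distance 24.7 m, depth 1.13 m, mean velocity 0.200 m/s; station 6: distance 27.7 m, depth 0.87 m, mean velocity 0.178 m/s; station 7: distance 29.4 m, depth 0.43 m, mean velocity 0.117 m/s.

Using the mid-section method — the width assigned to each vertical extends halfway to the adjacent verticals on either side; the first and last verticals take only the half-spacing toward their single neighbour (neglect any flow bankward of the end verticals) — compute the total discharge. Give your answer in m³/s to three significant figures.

w_1 = (5.0 − 2.0)/2 = 1.5 m; q_1 = 0.141 × 0.50 × 1.5 = 0.1058 m³/s
w_2 = (11.8 − 2.0)/2 = 4.9 m; q_2 = 0.182 × 0.90 × 4.9 = 0.8026 m³/s
w_3 = (15.9 − 5.0)/2 = 5.45 m; q_3 = 0.230 × 1.93 × 5.45 = 2.419 m³/s
w_4 = (24.7 − 11.8)/2 = 6.45 m; q_4 = 0.251 × 1.78 × 6.45 = 2.882 m³/s
w_5 = (27.7 − 15.9)/2 = 5.9 m; q_5 = 0.200 × 1.13 × 5.9 = 1.333 m³/s
w_6 = (29.4 − 24.7)/2 = 2.35 m; q_6 = 0.178 × 0.87 × 2.35 = 0.3639 m³/s
w_7 = (29.4 − 27.7)/2 = 0.85 m; q_7 = 0.117 × 0.43 × 0.85 = 0.04276 m³/s
Q = Σ qᵢ = 7.949 m³/s

7.95 m³/s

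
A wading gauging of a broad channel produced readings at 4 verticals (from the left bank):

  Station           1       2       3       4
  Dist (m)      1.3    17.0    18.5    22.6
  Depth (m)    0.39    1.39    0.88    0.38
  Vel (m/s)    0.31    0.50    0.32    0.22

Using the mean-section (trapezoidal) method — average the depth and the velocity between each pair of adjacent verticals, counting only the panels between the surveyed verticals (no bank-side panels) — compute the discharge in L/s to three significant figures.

7050 L/s

Panel 1-2: Δb = 15.7 m, d̄ = (0.39+1.39)/2 = 0.89, v̄ = (0.31+0.50)/2 = 0.405 → q = 15.7×0.89×0.405 = 5.659 m³/s
Panel 2-3: Δb = 1.5 m, d̄ = (1.39+0.88)/2 = 1.135, v̄ = (0.50+0.32)/2 = 0.41 → q = 1.5×1.135×0.41 = 0.6980 m³/s
Panel 3-4: Δb = 4.1 m, d̄ = (0.88+0.38)/2 = 0.63, v̄ = (0.32+0.22)/2 = 0.27 → q = 4.1×0.63×0.27 = 0.6974 m³/s
Q = Σ q = 7.055 m³/s
= 7.055 × 1000 = 7055 L/s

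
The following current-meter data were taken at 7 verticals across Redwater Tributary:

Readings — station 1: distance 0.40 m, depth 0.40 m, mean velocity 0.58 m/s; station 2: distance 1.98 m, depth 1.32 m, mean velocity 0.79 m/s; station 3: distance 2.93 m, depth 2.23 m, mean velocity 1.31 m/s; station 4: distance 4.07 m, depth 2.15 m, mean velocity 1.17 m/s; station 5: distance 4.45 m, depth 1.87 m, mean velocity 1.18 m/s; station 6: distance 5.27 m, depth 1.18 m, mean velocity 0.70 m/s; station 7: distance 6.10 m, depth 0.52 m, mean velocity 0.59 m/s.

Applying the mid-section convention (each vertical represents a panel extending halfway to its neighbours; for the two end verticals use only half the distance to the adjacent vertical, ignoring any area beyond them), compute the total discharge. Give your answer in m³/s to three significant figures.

w_1 = (1.98 − 0.40)/2 = 0.79 m; q_1 = 0.58 × 0.40 × 0.79 = 0.1833 m³/s
w_2 = (2.93 − 0.40)/2 = 1.265 m; q_2 = 0.79 × 1.32 × 1.265 = 1.319 m³/s
w_3 = (4.07 − 1.98)/2 = 1.045 m; q_3 = 1.31 × 2.23 × 1.045 = 3.053 m³/s
w_4 = (4.45 − 2.93)/2 = 0.76 m; q_4 = 1.17 × 2.15 × 0.76 = 1.912 m³/s
w_5 = (5.27 − 4.07)/2 = 0.6 m; q_5 = 1.18 × 1.87 × 0.6 = 1.324 m³/s
w_6 = (6.10 − 4.45)/2 = 0.825 m; q_6 = 0.70 × 1.18 × 0.825 = 0.6815 m³/s
w_7 = (6.10 − 5.27)/2 = 0.415 m; q_7 = 0.59 × 0.52 × 0.415 = 0.1273 m³/s
Q = Σ qᵢ = 8.600 m³/s

8.60 m³/s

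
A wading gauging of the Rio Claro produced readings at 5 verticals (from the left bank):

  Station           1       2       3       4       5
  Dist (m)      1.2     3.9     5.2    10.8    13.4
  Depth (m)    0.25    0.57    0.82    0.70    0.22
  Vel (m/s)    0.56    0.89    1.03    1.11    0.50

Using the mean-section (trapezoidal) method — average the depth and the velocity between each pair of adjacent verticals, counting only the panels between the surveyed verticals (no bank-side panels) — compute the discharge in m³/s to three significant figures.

7.19 m³/s

Panel 1-2: Δb = 2.7 m, d̄ = (0.25+0.57)/2 = 0.41, v̄ = (0.56+0.89)/2 = 0.725 → q = 2.7×0.41×0.725 = 0.8026 m³/s
Panel 2-3: Δb = 1.3 m, d̄ = (0.57+0.82)/2 = 0.695, v̄ = (0.89+1.03)/2 = 0.96 → q = 1.3×0.695×0.96 = 0.8674 m³/s
Panel 3-4: Δb = 5.6 m, d̄ = (0.82+0.70)/2 = 0.76, v̄ = (1.03+1.11)/2 = 1.07 → q = 5.6×0.76×1.07 = 4.554 m³/s
Panel 4-5: Δb = 2.6 m, d̄ = (0.70+0.22)/2 = 0.46, v̄ = (1.11+0.50)/2 = 0.805 → q = 2.6×0.46×0.805 = 0.9628 m³/s
Q = Σ q = 7.187 m³/s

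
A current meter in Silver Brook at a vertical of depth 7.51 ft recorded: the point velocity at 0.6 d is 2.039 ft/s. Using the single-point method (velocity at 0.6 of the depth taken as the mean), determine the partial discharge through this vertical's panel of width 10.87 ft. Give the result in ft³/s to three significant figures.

166 ft³/s

v̄ = v₀.₆ = 2.039 ft/s
q = v̄ × d × w = 2.039 × 7.51 × 10.87 = 166.5 ft³/s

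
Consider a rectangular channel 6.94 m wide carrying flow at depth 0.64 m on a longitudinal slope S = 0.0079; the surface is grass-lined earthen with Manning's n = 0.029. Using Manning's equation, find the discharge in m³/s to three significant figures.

A = b·y = 6.94 × 0.64 = 4.442 m²
P = b + 2y = 6.94 + 2×0.64 = 8.220 m
R = A/P = 4.442/8.220 = 0.5403 m
Q = (1/n)·A·R^(2/3)·S^(1/2) = (1/0.029) × 4.442 × 0.5403^(2/3) × 0.0079^(1/2) = 9.031 m³/s

9.03 m³/s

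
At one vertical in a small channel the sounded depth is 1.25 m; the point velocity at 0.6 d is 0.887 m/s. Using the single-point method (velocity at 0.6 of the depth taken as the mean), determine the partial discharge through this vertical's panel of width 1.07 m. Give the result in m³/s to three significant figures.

1.19 m³/s

v̄ = v₀.₆ = 0.887 m/s
q = v̄ × d × w = 0.8870 × 1.25 × 1.07 = 1.186 m³/s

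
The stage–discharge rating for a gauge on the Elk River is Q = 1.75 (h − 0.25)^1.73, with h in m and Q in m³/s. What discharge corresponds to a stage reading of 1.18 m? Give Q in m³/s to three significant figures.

Q = 1.75 × (1.18 − 0.25)^1.73 = 1.75 × 0.93^1.73 = 1.544 m³/s

1.54 m³/s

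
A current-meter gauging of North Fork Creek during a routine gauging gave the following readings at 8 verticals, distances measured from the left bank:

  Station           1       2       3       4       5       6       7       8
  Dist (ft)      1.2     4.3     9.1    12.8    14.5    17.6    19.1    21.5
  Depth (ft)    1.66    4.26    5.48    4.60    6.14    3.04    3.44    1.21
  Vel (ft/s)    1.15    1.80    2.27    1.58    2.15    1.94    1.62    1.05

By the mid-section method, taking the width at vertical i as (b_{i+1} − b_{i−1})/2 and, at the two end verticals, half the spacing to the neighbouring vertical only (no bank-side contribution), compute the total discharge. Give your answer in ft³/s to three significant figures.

163 ft³/s

w_1 = (4.3 − 1.2)/2 = 1.55 ft; q_1 = 1.15 × 1.66 × 1.55 = 2.959 ft³/s
w_2 = (9.1 − 1.2)/2 = 3.95 ft; q_2 = 1.80 × 4.26 × 3.95 = 30.29 ft³/s
w_3 = (12.8 − 4.3)/2 = 4.25 ft; q_3 = 2.27 × 5.48 × 4.25 = 52.87 ft³/s
w_4 = (14.5 − 9.1)/2 = 2.7 ft; q_4 = 1.58 × 4.60 × 2.7 = 19.62 ft³/s
w_5 = (17.6 − 12.8)/2 = 2.4 ft; q_5 = 2.15 × 6.14 × 2.4 = 31.68 ft³/s
w_6 = (19.1 − 14.5)/2 = 2.3 ft; q_6 = 1.94 × 3.04 × 2.3 = 13.56 ft³/s
w_7 = (21.5 − 17.6)/2 = 1.95 ft; q_7 = 1.62 × 3.44 × 1.95 = 10.87 ft³/s
w_8 = (21.5 − 19.1)/2 = 1.2 ft; q_8 = 1.05 × 1.21 × 1.2 = 1.525 ft³/s
Q = Σ qᵢ = 163.4 ft³/s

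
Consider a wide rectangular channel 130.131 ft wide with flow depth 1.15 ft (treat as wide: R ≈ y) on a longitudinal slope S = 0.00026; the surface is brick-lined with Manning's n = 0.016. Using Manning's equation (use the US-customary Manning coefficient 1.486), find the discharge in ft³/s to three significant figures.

A = b·y = 130.131 × 1.15 = 149.7 ft²
Wide channel: R ≈ y = 1.15 ft
Q = (1.486/n)·A·R^(2/3)·S^(1/2) = (1.486/0.016) × 149.7 × 1.150^(2/3) × 0.00026^(1/2) = 246.0 ft³/s

246 ft³/s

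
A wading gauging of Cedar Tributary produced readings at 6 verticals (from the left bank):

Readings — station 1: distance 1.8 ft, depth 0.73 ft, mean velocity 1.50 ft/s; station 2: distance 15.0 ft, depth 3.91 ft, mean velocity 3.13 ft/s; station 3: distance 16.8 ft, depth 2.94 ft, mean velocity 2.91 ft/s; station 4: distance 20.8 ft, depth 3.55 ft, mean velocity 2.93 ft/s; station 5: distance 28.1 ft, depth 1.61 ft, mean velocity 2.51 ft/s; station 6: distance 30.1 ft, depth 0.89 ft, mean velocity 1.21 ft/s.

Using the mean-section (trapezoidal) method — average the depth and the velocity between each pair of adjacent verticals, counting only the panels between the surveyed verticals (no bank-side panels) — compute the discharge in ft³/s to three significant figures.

Panel 1-2: Δb = 13.2 ft, d̄ = (0.73+3.91)/2 = 2.32, v̄ = (1.50+3.13)/2 = 2.315 → q = 13.2×2.32×2.315 = 70.89 ft³/s
Panel 2-3: Δb = 1.8 ft, d̄ = (3.91+2.94)/2 = 3.425, v̄ = (3.13+2.91)/2 = 3.02 → q = 1.8×3.425×3.02 = 18.62 ft³/s
Panel 3-4: Δb = 4 ft, d̄ = (2.94+3.55)/2 = 3.245, v̄ = (2.91+2.93)/2 = 2.92 → q = 4×3.245×2.92 = 37.90 ft³/s
Panel 4-5: Δb = 7.3 ft, d̄ = (3.55+1.61)/2 = 2.58, v̄ = (2.93+2.51)/2 = 2.72 → q = 7.3×2.58×2.72 = 51.23 ft³/s
Panel 5-6: Δb = 2 ft, d̄ = (1.61+0.89)/2 = 1.25, v̄ = (2.51+1.21)/2 = 1.86 → q = 2×1.25×1.86 = 4.650 ft³/s
Q = Σ q = 183.3 ft³/s

183 ft³/s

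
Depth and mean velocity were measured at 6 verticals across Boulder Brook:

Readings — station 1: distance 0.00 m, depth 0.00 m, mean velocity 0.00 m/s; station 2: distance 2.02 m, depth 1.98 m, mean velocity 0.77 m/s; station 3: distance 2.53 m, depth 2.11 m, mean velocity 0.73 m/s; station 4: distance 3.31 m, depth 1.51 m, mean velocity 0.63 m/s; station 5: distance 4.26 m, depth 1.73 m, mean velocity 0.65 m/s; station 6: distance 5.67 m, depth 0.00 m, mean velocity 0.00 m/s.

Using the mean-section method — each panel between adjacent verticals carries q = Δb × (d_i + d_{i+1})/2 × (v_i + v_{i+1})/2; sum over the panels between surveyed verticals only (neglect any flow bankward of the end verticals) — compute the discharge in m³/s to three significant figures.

Panel 1-2: Δb = 2.02 m, d̄ = (0.00+1.98)/2 = 0.99, v̄ = (0.00+0.77)/2 = 0.385 → q = 2.02×0.99×0.385 = 0.7699 m³/s
Panel 2-3: Δb = 0.51 m, d̄ = (1.98+2.11)/2 = 2.045, v̄ = (0.77+0.73)/2 = 0.75 → q = 0.51×2.045×0.75 = 0.7822 m³/s
Panel 3-4: Δb = 0.78 m, d̄ = (2.11+1.51)/2 = 1.81, v̄ = (0.73+0.63)/2 = 0.68 → q = 0.78×1.81×0.68 = 0.9600 m³/s
Panel 4-5: Δb = 0.95 m, d̄ = (1.51+1.73)/2 = 1.62, v̄ = (0.63+0.65)/2 = 0.64 → q = 0.95×1.62×0.64 = 0.9850 m³/s
Panel 5-6: Δb = 1.41 m, d̄ = (1.73+0.00)/2 = 0.865, v̄ = (0.65+0.00)/2 = 0.325 → q = 1.41×0.865×0.325 = 0.3964 m³/s
Q = Σ q = 3.894 m³/s

3.89 m³/s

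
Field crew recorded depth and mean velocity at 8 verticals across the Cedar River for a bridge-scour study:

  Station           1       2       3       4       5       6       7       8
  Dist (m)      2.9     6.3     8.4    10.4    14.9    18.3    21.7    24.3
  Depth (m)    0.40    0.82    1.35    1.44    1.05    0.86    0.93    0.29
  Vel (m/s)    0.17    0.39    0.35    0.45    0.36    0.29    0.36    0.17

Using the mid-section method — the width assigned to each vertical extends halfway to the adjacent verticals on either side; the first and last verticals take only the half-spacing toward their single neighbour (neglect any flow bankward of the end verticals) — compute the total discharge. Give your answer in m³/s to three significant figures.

w_1 = (6.3 − 2.9)/2 = 1.7 m; q_1 = 0.17 × 0.40 × 1.7 = 0.1156 m³/s
w_2 = (8.4 − 2.9)/2 = 2.75 m; q_2 = 0.39 × 0.82 × 2.75 = 0.8795 m³/s
w_3 = (10.4 − 6.3)/2 = 2.05 m; q_3 = 0.35 × 1.35 × 2.05 = 0.9686 m³/s
w_4 = (14.9 − 8.4)/2 = 3.25 m; q_4 = 0.45 × 1.44 × 3.25 = 2.106 m³/s
w_5 = (18.3 − 10.4)/2 = 3.95 m; q_5 = 0.36 × 1.05 × 3.95 = 1.493 m³/s
w_6 = (21.7 − 14.9)/2 = 3.4 m; q_6 = 0.29 × 0.86 × 3.4 = 0.8480 m³/s
w_7 = (24.3 − 18.3)/2 = 3 m; q_7 = 0.36 × 0.93 × 3 = 1.004 m³/s
w_8 = (24.3 − 21.7)/2 = 1.3 m; q_8 = 0.17 × 0.29 × 1.3 = 0.06409 m³/s
Q = Σ qᵢ = 7.479 m³/s

7.48 m³/s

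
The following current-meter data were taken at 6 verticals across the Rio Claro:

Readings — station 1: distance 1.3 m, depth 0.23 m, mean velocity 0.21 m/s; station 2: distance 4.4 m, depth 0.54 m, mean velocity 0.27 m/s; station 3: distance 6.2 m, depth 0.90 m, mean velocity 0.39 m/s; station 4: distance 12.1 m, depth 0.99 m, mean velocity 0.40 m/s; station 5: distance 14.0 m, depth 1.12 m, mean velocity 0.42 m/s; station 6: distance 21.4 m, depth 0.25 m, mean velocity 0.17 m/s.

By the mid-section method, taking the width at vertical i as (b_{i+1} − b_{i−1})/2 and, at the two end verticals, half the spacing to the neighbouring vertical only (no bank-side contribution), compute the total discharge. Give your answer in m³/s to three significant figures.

w_1 = (4.4 − 1.3)/2 = 1.55 m; q_1 = 0.21 × 0.23 × 1.55 = 0.07487 m³/s
w_2 = (6.2 − 1.3)/2 = 2.45 m; q_2 = 0.27 × 0.54 × 2.45 = 0.3572 m³/s
w_3 = (12.1 − 4.4)/2 = 3.85 m; q_3 = 0.39 × 0.90 × 3.85 = 1.351 m³/s
w_4 = (14.0 − 6.2)/2 = 3.9 m; q_4 = 0.40 × 0.99 × 3.9 = 1.544 m³/s
w_5 = (21.4 − 12.1)/2 = 4.65 m; q_5 = 0.42 × 1.12 × 4.65 = 2.187 m³/s
w_6 = (21.4 − 14.0)/2 = 3.7 m; q_6 = 0.17 × 0.25 × 3.7 = 0.1573 m³/s
Q = Σ qᵢ = 5.672 m³/s

5.67 m³/s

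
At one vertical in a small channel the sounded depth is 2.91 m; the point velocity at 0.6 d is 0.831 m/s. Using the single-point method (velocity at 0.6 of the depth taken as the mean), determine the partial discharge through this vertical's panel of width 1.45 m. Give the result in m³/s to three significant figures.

v̄ = v₀.₆ = 0.831 m/s
q = v̄ × d × w = 0.8310 × 2.91 × 1.45 = 3.506 m³/s

3.51 m³/s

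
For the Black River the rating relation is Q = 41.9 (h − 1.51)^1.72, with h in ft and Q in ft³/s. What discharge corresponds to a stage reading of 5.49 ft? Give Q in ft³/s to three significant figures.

Q = 41.9 × (5.49 − 1.51)^1.72 = 41.9 × 3.98^1.72 = 450.8 ft³/s

451 ft³/s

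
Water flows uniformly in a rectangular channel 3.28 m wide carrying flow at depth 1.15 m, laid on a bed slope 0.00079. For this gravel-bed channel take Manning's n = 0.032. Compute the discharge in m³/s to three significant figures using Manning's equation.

A = b·y = 3.28 × 1.15 = 3.772 m²
P = b + 2y = 3.28 + 2×1.15 = 5.580 m
R = A/P = 3.772/5.580 = 0.6760 m
Q = (1/n)·A·R^(2/3)·S^(1/2) = (1/0.032) × 3.772 × 0.6760^(2/3) × 0.00079^(1/2) = 2.552 m³/s

2.55 m³/s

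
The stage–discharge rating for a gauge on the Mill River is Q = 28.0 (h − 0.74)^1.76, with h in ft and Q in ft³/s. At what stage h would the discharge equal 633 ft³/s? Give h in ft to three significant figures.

6.62 ft

h − h₀ = (Q/C)^(1/b) = (633/28.0)^(1/1.76) = 5.881 ft
h = 0.74 + 5.881 = 6.621 ft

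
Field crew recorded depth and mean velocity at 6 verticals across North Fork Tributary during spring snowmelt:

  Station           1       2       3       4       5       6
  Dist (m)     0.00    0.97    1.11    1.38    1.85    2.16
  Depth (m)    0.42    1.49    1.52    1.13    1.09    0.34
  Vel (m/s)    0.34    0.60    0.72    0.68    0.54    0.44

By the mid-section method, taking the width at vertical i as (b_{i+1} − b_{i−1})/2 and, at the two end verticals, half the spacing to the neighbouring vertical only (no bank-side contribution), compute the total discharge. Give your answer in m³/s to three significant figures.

1.33 m³/s

w_1 = (0.97 − 0.00)/2 = 0.485 m; q_1 = 0.34 × 0.42 × 0.485 = 0.06926 m³/s
w_2 = (1.11 − 0.00)/2 = 0.555 m; q_2 = 0.60 × 1.49 × 0.555 = 0.4962 m³/s
w_3 = (1.38 − 0.97)/2 = 0.205 m; q_3 = 0.72 × 1.52 × 0.205 = 0.2244 m³/s
w_4 = (1.85 − 1.11)/2 = 0.37 m; q_4 = 0.68 × 1.13 × 0.37 = 0.2843 m³/s
w_5 = (2.16 − 1.38)/2 = 0.39 m; q_5 = 0.54 × 1.09 × 0.39 = 0.2296 m³/s
w_6 = (2.16 − 1.85)/2 = 0.155 m; q_6 = 0.44 × 0.34 × 0.155 = 0.02319 m³/s
Q = Σ qᵢ = 1.327 m³/s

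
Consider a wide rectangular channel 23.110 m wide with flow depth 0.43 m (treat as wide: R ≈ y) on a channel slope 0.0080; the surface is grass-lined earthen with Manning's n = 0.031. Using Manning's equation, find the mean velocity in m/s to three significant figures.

1.64 m/s

A = b·y = 23.110 × 0.43 = 9.937 m²
Wide channel: R ≈ y = 0.43 m
Q = (1/n)·A·R^(2/3)·S^(1/2) = (1/0.031) × 9.937 × 0.4300^(2/3) × 0.0080^(1/2) = 16.33 m³/s
V = Q/A = 16.33/9.937 = 1.644 m/s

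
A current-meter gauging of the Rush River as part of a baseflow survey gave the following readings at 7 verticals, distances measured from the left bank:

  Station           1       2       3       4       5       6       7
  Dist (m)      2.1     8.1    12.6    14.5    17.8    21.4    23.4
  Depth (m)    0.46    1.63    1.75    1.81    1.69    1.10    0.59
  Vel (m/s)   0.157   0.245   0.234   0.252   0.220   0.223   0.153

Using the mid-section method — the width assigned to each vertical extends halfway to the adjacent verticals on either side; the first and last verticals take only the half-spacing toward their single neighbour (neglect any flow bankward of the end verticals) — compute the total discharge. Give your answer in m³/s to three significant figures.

w_1 = (8.1 − 2.1)/2 = 3 m; q_1 = 0.157 × 0.46 × 3 = 0.2167 m³/s
w_2 = (12.6 − 2.1)/2 = 5.25 m; q_2 = 0.245 × 1.63 × 5.25 = 2.097 m³/s
w_3 = (14.5 − 8.1)/2 = 3.2 m; q_3 = 0.234 × 1.75 × 3.2 = 1.310 m³/s
w_4 = (17.8 − 12.6)/2 = 2.6 m; q_4 = 0.252 × 1.81 × 2.6 = 1.186 m³/s
w_5 = (21.4 − 14.5)/2 = 3.45 m; q_5 = 0.220 × 1.69 × 3.45 = 1.283 m³/s
w_6 = (23.4 − 17.8)/2 = 2.8 m; q_6 = 0.223 × 1.10 × 2.8 = 0.6868 m³/s
w_7 = (23.4 − 21.4)/2 = 1 m; q_7 = 0.153 × 0.59 × 1 = 0.09027 m³/s
Q = Σ qᵢ = 6.869 m³/s

6.87 m³/s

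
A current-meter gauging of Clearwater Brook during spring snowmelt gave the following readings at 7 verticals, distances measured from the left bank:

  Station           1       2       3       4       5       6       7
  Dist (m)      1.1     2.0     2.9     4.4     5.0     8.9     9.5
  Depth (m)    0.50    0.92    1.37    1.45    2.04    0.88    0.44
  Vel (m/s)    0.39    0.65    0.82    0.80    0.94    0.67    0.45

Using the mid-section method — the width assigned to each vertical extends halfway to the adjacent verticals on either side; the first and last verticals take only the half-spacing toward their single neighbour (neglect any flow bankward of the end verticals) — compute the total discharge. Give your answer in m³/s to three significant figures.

8.89 m³/s

w_1 = (2.0 − 1.1)/2 = 0.45 m; q_1 = 0.39 × 0.50 × 0.45 = 0.08775 m³/s
w_2 = (2.9 − 1.1)/2 = 0.9 m; q_2 = 0.65 × 0.92 × 0.9 = 0.5382 m³/s
w_3 = (4.4 − 2.0)/2 = 1.2 m; q_3 = 0.82 × 1.37 × 1.2 = 1.348 m³/s
w_4 = (5.0 − 2.9)/2 = 1.05 m; q_4 = 0.80 × 1.45 × 1.05 = 1.218 m³/s
w_5 = (8.9 − 4.4)/2 = 2.25 m; q_5 = 0.94 × 2.04 × 2.25 = 4.315 m³/s
w_6 = (9.5 − 5.0)/2 = 2.25 m; q_6 = 0.67 × 0.88 × 2.25 = 1.327 m³/s
w_7 = (9.5 − 8.9)/2 = 0.3 m; q_7 = 0.45 × 0.44 × 0.3 = 0.05940 m³/s
Q = Σ qᵢ = 8.893 m³/s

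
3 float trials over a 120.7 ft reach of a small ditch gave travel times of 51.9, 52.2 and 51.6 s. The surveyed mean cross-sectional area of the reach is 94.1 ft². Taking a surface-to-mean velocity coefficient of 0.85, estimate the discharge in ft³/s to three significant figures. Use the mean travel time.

186 ft³/s

t̄ = (51.9 + 52.2 + 51.6) / 3 = 51.9 s
v_surface = L / t̄ = 120.7 / 51.9 = 2.326 ft/s
v_mean = 0.85 × 2.326 = 1.977 ft/s
Q = A × v_mean = 94.1 × 1.977 = 186.0 ft³/s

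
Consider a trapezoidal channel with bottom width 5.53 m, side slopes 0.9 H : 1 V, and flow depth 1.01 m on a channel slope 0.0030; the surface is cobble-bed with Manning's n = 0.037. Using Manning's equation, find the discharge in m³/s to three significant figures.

A = (b + z·y)·y = (5.53 + 0.9×1.01)×1.01 = 6.503 m²
P = b + 2y√(1+z²) = 5.53 + 2×1.01×√(1+0.9²) = 8.248 m
R = A/P = 6.503/8.248 = 0.7885 m
Q = (1/n)·A·R^(2/3)·S^(1/2) = (1/0.037) × 6.503 × 0.7885^(2/3) × 0.0030^(1/2) = 8.217 m³/s

8.22 m³/s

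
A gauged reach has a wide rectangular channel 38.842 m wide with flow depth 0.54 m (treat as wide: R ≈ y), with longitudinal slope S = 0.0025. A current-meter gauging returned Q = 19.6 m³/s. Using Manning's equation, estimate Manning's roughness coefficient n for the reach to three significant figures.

0.0355

A = b·y = 38.842 × 0.54 = 20.97 m²
Wide channel: R ≈ y = 0.54 m
n = (1/Q)·A·R^(2/3)·S^(1/2) = (1/19.6) × 20.97 × 0.6631 × 0.05000 = 0.03548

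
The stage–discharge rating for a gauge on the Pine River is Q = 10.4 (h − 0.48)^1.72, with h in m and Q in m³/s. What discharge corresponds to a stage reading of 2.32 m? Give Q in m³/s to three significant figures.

Q = 10.4 × (2.32 − 0.48)^1.72 = 10.4 × 1.84^1.72 = 29.68 m³/s

29.7 m³/s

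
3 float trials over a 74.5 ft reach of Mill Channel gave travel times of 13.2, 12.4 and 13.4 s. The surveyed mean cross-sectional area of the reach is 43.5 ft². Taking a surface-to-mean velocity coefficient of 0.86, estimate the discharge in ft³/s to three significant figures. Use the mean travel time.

214 ft³/s

t̄ = (13.2 + 12.4 + 13.4) / 3 = 13 s
v_surface = L / t̄ = 74.5 / 13 = 5.731 ft/s
v_mean = 0.86 × 5.731 = 4.928 ft/s
Q = A × v_mean = 43.5 × 4.928 = 214.4 ft³/s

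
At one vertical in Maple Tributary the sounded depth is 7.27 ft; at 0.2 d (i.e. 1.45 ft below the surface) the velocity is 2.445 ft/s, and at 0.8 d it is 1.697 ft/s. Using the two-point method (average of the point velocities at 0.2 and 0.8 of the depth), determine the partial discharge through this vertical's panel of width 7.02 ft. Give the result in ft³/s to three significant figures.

v̄ = (2.445 + 1.697) / 2 = 2.071 ft/s
q = v̄ × d × w = 2.071 × 7.27 × 7.02 = 105.7 ft³/s

106 ft³/s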